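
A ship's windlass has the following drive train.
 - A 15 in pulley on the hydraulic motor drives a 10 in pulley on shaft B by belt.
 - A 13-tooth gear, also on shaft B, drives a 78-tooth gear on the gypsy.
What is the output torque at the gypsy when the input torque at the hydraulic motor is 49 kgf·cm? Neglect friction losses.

196 kgf·cm

Belt: ratio = 10/15 = 0.66667; torque at shaft B = 49 × 0.66667 = 32.667 kgf·cm.
Gear mesh: ratio = 78/13 = 6; torque at the gypsy = 32.667 × 6 = 196 kgf·cm.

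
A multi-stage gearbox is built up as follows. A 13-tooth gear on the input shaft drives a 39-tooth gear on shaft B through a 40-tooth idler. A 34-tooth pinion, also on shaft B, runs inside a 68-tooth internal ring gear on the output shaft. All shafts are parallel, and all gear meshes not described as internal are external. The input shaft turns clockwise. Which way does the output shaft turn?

clockwise

the input shaft → shaft B: driver → idler → driven is 2 external meshes, 2 reversals → CW.
shaft B → the output shaft: internal mesh, same direction → CW.
2 reversals in total — an even number — so the output shaft turns the same way as the input shaft.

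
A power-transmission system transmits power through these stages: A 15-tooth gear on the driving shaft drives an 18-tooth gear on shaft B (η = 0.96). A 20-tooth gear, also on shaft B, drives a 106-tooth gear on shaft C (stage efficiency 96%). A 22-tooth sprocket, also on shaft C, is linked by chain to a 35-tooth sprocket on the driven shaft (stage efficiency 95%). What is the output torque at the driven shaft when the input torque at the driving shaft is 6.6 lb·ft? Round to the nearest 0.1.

gear mesh 18/15 = 1.2 → τ = 6.6·1.2·0.96 = 7.6032 lb·ft
gear mesh 106/20 = 5.3 → τ = 7.6032·5.3·0.96 = 38.685 lb·ft
chain 35/22 = 1.5909 → τ = 38.685·1.5909·0.95 = 58.467 lb·ft

58.5 lb·ft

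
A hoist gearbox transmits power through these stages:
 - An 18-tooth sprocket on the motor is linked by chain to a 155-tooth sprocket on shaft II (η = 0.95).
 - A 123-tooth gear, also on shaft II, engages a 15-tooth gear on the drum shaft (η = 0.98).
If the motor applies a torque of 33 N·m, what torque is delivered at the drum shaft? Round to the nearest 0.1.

After the chain (155/18): 33 × 8.6111 × 0.95 = 269.96 N·m
After the gear mesh (15/123): 269.96 × 0.12195 × 0.98 = 32.263 N·m

32.3 N·m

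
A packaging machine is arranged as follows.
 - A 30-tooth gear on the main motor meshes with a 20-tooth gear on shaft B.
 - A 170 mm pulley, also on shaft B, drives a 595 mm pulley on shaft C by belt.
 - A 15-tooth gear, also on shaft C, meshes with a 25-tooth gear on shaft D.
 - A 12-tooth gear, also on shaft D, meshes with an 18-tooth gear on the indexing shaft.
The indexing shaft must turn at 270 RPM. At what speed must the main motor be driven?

1575 RPM

Overall ratio R = 0.66667 × 3.5 × 1.6667 × 1.5 = 5.8333.
Required input speed = output speed × R = 270 × 5.8333 = 1575 RPM.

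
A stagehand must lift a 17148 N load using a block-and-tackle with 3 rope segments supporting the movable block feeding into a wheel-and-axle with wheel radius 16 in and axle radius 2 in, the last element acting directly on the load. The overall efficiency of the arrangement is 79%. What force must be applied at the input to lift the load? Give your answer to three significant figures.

904 N

Block-and-tackle MA = number of supporting rope parts = 3.
Wheel-and-axle MA = R/r = 16/2 = 8.
Combined ideal MA = 3 × 8 = 24.
Actual MA = 24 × 0.79 = 18.96.
Effort = load / actual MA = 17148 / 18.96 = 904.43 N.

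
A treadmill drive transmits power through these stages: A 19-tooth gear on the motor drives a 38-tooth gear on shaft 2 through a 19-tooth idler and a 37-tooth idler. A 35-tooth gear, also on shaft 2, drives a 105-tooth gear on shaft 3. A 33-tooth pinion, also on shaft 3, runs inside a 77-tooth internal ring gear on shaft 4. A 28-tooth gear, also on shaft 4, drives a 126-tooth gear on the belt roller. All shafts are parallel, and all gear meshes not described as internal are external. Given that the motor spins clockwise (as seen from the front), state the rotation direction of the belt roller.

the motor → shaft 2: driver → idler → idler → driven is 3 external meshes, 3 reversals → CCW.
shaft 2 → shaft 3: external mesh, 1 reversal → CW.
shaft 3 → shaft 4: internal mesh, same direction → CW.
shaft 4 → the belt roller: external mesh, 1 reversal → CCW.
5 reversals in total — an odd number — so the belt roller turns opposite to the motor.

counterclockwise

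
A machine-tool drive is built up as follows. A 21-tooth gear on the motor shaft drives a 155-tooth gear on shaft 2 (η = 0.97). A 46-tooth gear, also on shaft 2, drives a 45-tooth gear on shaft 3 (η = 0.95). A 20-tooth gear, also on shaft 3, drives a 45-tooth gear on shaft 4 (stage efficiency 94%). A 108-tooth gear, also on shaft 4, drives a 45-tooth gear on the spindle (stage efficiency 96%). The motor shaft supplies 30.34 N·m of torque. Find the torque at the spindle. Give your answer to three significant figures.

After the gear mesh (155/21): 30.34 × 7.381 × 0.97 = 217.22 N·m
After the gear mesh (45/46): 217.22 × 0.97826 × 0.95 = 201.87 N·m
After the gear mesh (45/20): 201.87 × 2.25 × 0.94 = 426.96 N·m
After the gear mesh (45/108): 426.96 × 0.41667 × 0.96 = 170.78 N·m

171 N·m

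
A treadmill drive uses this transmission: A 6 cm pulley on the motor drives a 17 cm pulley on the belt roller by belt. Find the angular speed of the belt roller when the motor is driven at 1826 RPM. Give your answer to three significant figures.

644 RPM

belt 17/6 = 2.8333 → 1826/2.8333 = 644.47 RPM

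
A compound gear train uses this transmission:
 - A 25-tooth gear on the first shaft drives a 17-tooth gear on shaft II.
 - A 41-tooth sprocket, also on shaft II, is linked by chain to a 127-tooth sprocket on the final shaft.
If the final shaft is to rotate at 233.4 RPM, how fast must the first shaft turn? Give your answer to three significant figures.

Overall ratio R = 0.68 × 3.0976 = 2.1063.
Required input speed = output speed × R = 233.4 × 2.1063 = 491.62 RPM.

492 RPM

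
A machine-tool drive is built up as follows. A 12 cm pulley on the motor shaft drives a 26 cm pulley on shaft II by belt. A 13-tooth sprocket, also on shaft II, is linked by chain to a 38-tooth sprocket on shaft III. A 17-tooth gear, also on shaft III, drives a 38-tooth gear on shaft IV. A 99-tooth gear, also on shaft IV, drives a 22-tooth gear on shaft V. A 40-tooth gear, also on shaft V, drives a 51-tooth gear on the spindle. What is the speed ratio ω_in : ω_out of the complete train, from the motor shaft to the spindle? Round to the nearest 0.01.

4.01

Each stage contributes driven/driver: belt 26/12 = 2.1667, chain 38/13 = 2.9231, gear mesh 38/17 = 2.2353, gear mesh 22/99 = 0.22222, gear mesh 51/40 = 1.275.
Overall: 2.1667 × 2.9231 × 2.2353 × 0.22222 × 1.275 = 4.0111.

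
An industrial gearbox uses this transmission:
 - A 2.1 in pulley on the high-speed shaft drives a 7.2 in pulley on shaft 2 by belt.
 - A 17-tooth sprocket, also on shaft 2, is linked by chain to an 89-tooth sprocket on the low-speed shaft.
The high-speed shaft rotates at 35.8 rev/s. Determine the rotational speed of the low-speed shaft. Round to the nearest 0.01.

1.99 rev/s

the high-speed shaft → shaft 2 (belt, 7.2/2.1): 35.8 ÷ 3.4286 = 10.442 rev/s
shaft 2 → the low-speed shaft (chain, 89/17): 10.442 ÷ 5.2353 = 1.9945 rev/s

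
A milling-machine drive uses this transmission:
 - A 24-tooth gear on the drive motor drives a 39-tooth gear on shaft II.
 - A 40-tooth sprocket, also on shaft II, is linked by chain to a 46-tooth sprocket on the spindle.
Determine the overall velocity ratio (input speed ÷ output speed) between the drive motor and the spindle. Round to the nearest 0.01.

Each stage contributes driven/driver: gear mesh 39/24 = 1.625, chain 46/40 = 1.15.
Overall: 1.625 × 1.15 = 1.8687.

1.87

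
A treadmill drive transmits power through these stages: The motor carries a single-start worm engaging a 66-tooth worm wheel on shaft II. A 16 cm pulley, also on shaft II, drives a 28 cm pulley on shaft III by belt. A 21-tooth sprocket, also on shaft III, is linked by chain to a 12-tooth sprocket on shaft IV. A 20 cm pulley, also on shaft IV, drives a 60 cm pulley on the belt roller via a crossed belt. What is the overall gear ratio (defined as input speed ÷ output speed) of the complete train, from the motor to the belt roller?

198

Each stage contributes driven/driver: worm 66/1 = 66, belt 28/16 = 1.75, chain 12/21 = 0.57143, belt 60/20 = 3.
Overall: 66 × 1.75 × 0.57143 × 3 = 198.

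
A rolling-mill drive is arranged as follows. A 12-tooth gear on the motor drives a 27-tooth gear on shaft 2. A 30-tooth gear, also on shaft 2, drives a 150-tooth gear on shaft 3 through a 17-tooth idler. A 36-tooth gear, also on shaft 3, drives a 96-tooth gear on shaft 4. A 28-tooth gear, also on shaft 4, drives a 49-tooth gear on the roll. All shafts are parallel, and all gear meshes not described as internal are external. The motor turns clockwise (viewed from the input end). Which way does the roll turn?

the motor → shaft 2: external mesh, 1 reversal → CCW.
shaft 2 → shaft 3: driver → idler → driven is 2 external meshes, 2 reversals → CCW.
shaft 3 → shaft 4: external mesh, 1 reversal → CW.
shaft 4 → the roll: external mesh, 1 reversal → CCW.
5 reversals in total — an odd number — so the roll turns opposite to the motor.

counterclockwise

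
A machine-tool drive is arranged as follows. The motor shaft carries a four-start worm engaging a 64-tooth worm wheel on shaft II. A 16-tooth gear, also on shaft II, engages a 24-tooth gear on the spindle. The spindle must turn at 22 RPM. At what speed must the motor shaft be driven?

Overall ratio R = 16 × 1.5 = 24.
Required input speed = output speed × R = 22 × 24 = 528 RPM.

528 RPM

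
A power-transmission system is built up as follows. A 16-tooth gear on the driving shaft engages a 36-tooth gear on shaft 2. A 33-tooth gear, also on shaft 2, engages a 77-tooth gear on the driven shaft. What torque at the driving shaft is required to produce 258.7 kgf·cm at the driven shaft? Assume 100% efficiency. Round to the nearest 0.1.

Overall ratio R = 2.25 × 2.3333 = 5.25.
Input torque = output torque / R = 258.7 / 5.25 = 49.276 kgf·cm.

49.3 kgf·cm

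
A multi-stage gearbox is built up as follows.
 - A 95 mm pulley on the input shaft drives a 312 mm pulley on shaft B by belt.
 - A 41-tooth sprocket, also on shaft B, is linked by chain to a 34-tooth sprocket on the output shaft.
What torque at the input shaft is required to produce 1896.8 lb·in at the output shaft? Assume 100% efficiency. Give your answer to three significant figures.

696 lb·in

Overall ratio R = 3.2842 × 0.82927 = 2.7235.
Input torque = output torque / R = 1896.8 / 2.7235 = 696.46 lb·in.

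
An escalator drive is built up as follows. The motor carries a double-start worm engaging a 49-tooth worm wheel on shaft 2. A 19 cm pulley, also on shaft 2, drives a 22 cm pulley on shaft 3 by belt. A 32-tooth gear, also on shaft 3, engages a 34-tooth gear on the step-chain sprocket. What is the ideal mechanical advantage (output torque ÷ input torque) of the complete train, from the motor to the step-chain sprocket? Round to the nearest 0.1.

30.1

Each stage contributes driven/driver: worm 49/2 = 24.5, belt 22/19 = 1.1579, gear mesh 34/32 = 1.0625.
Overall: 24.5 × 1.1579 × 1.0625 = 30.141.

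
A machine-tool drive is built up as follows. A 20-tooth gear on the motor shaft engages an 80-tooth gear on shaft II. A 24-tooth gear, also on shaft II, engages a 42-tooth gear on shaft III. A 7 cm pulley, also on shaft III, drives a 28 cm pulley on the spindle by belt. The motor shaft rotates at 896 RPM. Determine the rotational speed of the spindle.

32 RPM

the motor shaft → shaft II (gear mesh, 80/20): 896 ÷ 4 = 224 RPM
shaft II → shaft III (gear mesh, 42/24): 224 ÷ 1.75 = 128 RPM
shaft III → the spindle (belt, 28/7): 128 ÷ 4 = 32 RPM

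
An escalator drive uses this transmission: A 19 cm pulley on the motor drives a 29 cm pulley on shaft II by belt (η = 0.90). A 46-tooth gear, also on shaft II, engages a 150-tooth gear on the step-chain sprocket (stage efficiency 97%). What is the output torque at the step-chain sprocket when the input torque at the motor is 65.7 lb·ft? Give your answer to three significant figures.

belt 29/19 = 1.5263 → τ = 65.7·1.5263·0.90 = 90.251 lb·ft
gear mesh 150/46 = 3.2609 → τ = 90.251·3.2609·0.97 = 285.47 lb·ft

285 lb·ft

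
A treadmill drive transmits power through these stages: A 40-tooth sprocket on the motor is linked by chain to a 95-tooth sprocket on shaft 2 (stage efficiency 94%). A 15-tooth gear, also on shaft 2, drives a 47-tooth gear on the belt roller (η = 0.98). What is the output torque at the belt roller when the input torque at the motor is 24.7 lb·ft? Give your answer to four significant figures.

chain 95/40 = 2.375 → τ = 24.7·2.375·0.94 = 55.143 lb·ft
gear mesh 47/15 = 3.1333 → τ = 55.143·3.1333·0.98 = 169.33 lb·ft

169.3 lb·ft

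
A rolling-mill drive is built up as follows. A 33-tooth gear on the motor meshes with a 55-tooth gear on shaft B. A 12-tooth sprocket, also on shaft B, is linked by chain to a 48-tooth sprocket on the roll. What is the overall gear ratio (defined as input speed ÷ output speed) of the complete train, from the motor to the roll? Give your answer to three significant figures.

6.67

Each stage contributes driven/driver: gear mesh 55/33 = 1.6667, chain 48/12 = 4.
Overall: 1.6667 × 4 = 6.6667.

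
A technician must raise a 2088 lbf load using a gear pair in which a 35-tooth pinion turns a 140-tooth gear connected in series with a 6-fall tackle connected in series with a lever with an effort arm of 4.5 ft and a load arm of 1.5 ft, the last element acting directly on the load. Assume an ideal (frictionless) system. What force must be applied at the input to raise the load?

Gear pair MA = 140/35 = 4.
Block-and-tackle MA = number of supporting rope parts = 6.
Lever MA = effort arm / load arm = 4.5/1.5 = 3.
Combined ideal MA = 4 × 6 × 3 = 72.
Effort = load / MA = 2088 / 72 = 29 lbf.

29 lbf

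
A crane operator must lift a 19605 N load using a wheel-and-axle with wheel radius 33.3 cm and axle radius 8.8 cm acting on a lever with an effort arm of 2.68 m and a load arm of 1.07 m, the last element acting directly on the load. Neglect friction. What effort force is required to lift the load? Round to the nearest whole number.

2068 N

Wheel-and-axle MA = R/r = 33.3/8.8 = 3.7841.
Lever MA = effort arm / load arm = 2.68/1.07 = 2.5047.
Combined ideal MA = 3.7841 × 2.5047 = 9.4779.
Effort = load / MA = 19605 / 9.4779 = 2068.5 N.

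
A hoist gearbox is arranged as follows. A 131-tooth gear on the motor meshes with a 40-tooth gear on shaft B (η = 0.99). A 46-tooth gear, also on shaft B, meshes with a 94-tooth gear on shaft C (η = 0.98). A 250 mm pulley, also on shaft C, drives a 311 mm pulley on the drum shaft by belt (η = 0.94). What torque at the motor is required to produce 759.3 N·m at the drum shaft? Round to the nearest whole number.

Overall ratio R = 0.30534 × 2.0435 × 1.244 = 0.77621; overall efficiency η = 0.99 × 0.98 × 0.94 = 0.9120.
Input torque = output torque / (R × η) = 759.3 / (0.77621 × 0.9120) = 1072.6 N·m.

1073 N·m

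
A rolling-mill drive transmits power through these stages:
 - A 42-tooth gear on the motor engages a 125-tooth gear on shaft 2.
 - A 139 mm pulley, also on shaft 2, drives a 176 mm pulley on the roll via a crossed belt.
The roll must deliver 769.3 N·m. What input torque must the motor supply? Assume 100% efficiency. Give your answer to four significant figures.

Overall ratio R = 2.9762 × 1.2662 = 3.7684.
Input torque = output torque / R = 769.3 / 3.7684 = 204.14 N·m.

204.1 N·m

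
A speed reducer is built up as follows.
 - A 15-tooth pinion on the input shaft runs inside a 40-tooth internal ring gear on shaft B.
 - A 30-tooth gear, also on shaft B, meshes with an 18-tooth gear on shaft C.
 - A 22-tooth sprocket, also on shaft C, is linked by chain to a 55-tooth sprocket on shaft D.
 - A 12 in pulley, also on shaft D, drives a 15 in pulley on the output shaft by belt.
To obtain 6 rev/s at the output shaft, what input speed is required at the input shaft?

Overall ratio R = 2.6667 × 0.6 × 2.5 × 1.25 = 5.
Required input speed = output speed × R = 6 × 5 = 30 rev/s.

30 rev/s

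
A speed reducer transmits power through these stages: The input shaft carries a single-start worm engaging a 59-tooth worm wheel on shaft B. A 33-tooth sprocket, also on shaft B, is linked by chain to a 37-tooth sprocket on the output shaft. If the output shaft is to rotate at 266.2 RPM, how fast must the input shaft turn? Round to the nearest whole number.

Overall ratio R = 59 × 1.1212 = 66.152.
Required input speed = output speed × R = 266.2 × 66.152 = 17610 RPM.

17610 RPM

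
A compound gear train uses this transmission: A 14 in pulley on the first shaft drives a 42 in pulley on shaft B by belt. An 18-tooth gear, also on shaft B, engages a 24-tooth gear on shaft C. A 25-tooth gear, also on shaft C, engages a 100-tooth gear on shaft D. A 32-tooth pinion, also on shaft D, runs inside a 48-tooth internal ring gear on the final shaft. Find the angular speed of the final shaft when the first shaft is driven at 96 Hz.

4 Hz

the first shaft → shaft B (belt, 42/14): 96 ÷ 3 = 32 Hz
shaft B → shaft C (gear mesh, 24/18): 32 ÷ 1.3333 = 24 Hz
shaft C → shaft D (gear mesh, 100/25): 24 ÷ 4 = 6 Hz
shaft D → the final shaft (internal gear, 48/32): 6 ÷ 1.5 = 4 Hz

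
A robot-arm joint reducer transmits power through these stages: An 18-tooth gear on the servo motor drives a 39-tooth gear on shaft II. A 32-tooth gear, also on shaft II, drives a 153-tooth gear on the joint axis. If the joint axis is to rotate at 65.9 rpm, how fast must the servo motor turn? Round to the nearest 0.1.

Overall ratio R = 2.1667 × 4.7812 = 10.359.
Required input speed = output speed × R = 65.9 × 10.359 = 682.68 rpm.

682.7 rpm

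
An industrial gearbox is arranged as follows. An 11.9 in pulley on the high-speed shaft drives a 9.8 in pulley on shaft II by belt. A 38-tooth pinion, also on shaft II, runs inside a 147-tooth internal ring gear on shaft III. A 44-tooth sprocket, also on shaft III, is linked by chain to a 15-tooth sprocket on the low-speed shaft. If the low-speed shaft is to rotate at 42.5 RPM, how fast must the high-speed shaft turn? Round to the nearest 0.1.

46.2 RPM

Overall ratio R = 0.82353 × 3.8684 × 0.34091 = 1.0861.
Required input speed = output speed × R = 42.5 × 1.0861 = 46.157 RPM.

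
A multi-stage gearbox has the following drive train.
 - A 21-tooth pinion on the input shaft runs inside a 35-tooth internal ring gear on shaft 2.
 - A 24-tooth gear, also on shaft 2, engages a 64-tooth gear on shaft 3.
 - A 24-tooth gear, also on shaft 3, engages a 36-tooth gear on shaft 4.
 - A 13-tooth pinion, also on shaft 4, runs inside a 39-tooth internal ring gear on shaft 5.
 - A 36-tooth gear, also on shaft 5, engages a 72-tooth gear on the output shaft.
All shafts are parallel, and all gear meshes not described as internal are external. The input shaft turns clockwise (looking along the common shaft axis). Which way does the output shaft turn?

the input shaft → shaft 2: internal mesh, same direction → CW.
shaft 2 → shaft 3: external mesh, 1 reversal → CCW.
shaft 3 → shaft 4: external mesh, 1 reversal → CW.
shaft 4 → shaft 5: internal mesh, same direction → CW.
shaft 5 → the output shaft: external mesh, 1 reversal → CCW.
3 reversals in total — an odd number — so the output shaft turns opposite to the input shaft.

counterclockwise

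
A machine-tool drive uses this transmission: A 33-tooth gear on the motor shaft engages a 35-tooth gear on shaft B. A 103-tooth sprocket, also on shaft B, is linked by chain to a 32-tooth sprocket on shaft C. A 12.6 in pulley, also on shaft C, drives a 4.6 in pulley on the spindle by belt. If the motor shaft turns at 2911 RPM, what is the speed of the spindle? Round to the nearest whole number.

Gear mesh: ratio = 35/33 = 1.0606, so shaft B turns at 2911 / 1.0606 = 2744.7 RPM.
Chain: ratio = 32/103 = 0.31068, so shaft C turns at 2744.7 / 0.31068 = 8834.4 RPM.
Belt: ratio = 4.6/12.6 = 0.36508, so the spindle turns at 8834.4 / 0.36508 = 24198 RPM.

24198 RPM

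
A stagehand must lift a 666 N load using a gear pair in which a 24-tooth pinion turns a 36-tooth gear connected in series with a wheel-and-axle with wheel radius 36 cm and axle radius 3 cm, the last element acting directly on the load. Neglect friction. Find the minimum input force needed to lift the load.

37 N

Gear pair MA = 36/24 = 1.5.
Wheel-and-axle MA = R/r = 36/3 = 12.
Combined ideal MA = 1.5 × 12 = 18.
Effort = load / MA = 666 / 18 = 37 N.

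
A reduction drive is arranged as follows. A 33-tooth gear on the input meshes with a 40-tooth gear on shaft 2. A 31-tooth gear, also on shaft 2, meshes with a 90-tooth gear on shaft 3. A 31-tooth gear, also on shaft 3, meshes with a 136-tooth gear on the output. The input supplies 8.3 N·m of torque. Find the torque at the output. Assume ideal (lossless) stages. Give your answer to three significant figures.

128 N·m

gear mesh 40/33 = 1.2121 → τ = 8.3·1.2121 = 10.061 N·m
gear mesh 90/31 = 2.9032 → τ = 10.061·2.9032 = 29.208 N·m
gear mesh 136/31 = 4.3871 → τ = 29.208·4.3871 = 128.14 N·m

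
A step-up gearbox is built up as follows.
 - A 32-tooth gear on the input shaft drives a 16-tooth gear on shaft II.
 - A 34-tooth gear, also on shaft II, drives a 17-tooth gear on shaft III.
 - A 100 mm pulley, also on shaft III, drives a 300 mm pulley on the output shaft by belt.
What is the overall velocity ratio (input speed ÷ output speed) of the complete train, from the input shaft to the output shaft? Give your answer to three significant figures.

0.750

Each stage contributes driven/driver: gear mesh 16/32 = 0.5, gear mesh 17/34 = 0.5, belt 300/100 = 3.
Overall: 0.5 × 0.5 × 3 = 0.75.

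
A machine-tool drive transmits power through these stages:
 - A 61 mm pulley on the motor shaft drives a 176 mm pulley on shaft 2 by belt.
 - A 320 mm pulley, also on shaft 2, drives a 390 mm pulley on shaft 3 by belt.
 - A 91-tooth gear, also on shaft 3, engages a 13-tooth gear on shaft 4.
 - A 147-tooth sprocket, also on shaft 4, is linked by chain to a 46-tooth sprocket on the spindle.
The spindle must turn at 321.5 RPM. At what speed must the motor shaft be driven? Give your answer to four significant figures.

50.54 RPM

Overall ratio R = 2.8852 × 1.2188 × 0.14286 × 0.31293 = 0.1572.
Required input speed = output speed × R = 321.5 × 0.1572 = 50.538 RPM.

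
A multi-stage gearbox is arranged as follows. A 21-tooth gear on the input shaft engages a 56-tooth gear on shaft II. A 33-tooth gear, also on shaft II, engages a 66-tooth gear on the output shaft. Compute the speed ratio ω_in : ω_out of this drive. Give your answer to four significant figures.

Each stage contributes driven/driver: gear mesh 56/21 = 2.6667, gear mesh 66/33 = 2.
Overall: 2.6667 × 2 = 5.3333.

5.333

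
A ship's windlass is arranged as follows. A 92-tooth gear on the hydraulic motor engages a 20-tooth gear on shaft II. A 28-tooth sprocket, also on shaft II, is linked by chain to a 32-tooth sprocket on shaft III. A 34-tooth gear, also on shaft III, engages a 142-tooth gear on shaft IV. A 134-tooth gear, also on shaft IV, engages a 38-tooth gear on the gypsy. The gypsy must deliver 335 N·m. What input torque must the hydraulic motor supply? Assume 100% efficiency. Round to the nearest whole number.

Overall ratio R = 0.21739 × 1.1429 × 4.1765 × 0.28358 = 0.29425.
Input torque = output torque / R = 335 / 0.29425 = 1138.5 N·m.

1138 N·m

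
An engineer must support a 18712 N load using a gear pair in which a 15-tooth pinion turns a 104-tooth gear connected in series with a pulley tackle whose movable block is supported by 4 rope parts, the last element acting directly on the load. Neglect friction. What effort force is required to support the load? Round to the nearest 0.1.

674.7 N

Gear pair MA = 104/15 = 6.9333.
Block-and-tackle MA = number of supporting rope parts = 4.
Combined ideal MA = 6.9333 × 4 = 27.733.
Effort = load / MA = 18712 / 27.733 = 674.71 N.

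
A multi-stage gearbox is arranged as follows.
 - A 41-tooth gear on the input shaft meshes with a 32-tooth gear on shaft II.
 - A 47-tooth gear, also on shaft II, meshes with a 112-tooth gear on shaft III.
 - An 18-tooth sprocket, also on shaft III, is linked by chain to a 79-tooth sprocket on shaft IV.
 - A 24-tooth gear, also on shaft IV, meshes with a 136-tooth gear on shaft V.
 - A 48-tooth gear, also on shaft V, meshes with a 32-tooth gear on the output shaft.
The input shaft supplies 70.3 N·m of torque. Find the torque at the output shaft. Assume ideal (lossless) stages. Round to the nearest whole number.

After the gear mesh (32/41): 70.3 × 0.78049 = 54.868 N·m
After the gear mesh (112/47): 54.868 × 2.383 = 130.75 N·m
After the chain (79/18): 130.75 × 4.3889 = 573.85 N·m
After the gear mesh (136/24): 573.85 × 5.6667 = 3251.8 N·m
After the gear mesh (32/48): 3251.8 × 0.66667 = 2167.9 N·m

2168 N·m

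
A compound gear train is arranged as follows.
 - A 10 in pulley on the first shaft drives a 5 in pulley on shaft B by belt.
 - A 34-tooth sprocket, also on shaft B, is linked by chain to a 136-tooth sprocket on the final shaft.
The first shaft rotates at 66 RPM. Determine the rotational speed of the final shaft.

33 RPM

belt 5/10 = 0.5 → 66/0.5 = 132 RPM
chain 136/34 = 4 → 132/4 = 33 RPM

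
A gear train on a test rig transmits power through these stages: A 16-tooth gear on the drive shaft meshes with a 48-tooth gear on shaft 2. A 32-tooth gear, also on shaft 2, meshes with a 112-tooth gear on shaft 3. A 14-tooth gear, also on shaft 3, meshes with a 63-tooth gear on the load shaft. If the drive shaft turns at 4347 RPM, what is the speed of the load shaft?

Gear mesh: ratio = 48/16 = 3, so shaft 2 turns at 4347 / 3 = 1449 RPM.
Gear mesh: ratio = 112/32 = 3.5, so shaft 3 turns at 1449 / 3.5 = 414 RPM.
Gear mesh: ratio = 63/14 = 4.5, so the load shaft turns at 414 / 4.5 = 92 RPM.

92 RPM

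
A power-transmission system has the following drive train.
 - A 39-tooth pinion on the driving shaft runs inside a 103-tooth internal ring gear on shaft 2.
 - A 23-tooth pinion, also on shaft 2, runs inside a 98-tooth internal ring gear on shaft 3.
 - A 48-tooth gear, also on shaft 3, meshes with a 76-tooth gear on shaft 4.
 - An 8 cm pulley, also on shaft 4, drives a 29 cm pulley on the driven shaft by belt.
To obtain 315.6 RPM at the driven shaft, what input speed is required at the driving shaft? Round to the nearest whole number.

20384 RPM

Overall ratio R = 2.641 × 4.2609 × 1.5833 × 3.625 = 64.588.
Required input speed = output speed × R = 315.6 × 64.588 = 20384 RPM.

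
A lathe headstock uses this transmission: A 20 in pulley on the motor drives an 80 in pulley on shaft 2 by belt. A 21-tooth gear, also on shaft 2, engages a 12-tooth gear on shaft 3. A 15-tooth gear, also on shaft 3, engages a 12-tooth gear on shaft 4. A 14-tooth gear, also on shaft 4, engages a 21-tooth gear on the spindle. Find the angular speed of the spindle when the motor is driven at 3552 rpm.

1295 rpm

Belt: ratio = 80/20 = 4, so shaft 2 turns at 3552 / 4 = 888 rpm.
Gear mesh: ratio = 12/21 = 0.57143, so shaft 3 turns at 888 / 0.57143 = 1554 rpm.
Gear mesh: ratio = 12/15 = 0.8, so shaft 4 turns at 1554 / 0.8 = 1942.5 rpm.
Gear mesh: ratio = 21/14 = 1.5, so the spindle turns at 1942.5 / 1.5 = 1295 rpm.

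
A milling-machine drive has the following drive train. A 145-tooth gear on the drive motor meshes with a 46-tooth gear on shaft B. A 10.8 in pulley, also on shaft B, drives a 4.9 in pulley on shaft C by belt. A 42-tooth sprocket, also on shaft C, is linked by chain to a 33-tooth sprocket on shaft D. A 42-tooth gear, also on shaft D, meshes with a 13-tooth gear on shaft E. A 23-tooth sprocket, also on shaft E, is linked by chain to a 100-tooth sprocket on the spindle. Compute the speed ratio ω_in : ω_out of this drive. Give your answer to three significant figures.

Each stage contributes driven/driver: gear mesh 46/145 = 0.31724, belt 4.9/10.8 = 0.4537, chain 33/42 = 0.78571, gear mesh 13/42 = 0.30952, chain 100/23 = 4.3478.
Overall: 0.31724 × 0.4537 × 0.78571 × 0.30952 × 4.3478 = 0.15219.

0.152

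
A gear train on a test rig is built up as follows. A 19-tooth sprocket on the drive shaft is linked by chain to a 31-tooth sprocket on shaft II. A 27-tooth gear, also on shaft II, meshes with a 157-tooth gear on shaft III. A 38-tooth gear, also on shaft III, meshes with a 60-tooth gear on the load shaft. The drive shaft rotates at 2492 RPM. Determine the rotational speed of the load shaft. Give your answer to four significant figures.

166.4 RPM

the drive shaft → shaft II (chain, 31/19): 2492 ÷ 1.6316 = 1527.4 RPM
shaft II → shaft III (gear mesh, 157/27): 1527.4 ÷ 5.8148 = 262.67 RPM
shaft III → the load shaft (gear mesh, 60/38): 262.67 ÷ 1.5789 = 166.36 RPM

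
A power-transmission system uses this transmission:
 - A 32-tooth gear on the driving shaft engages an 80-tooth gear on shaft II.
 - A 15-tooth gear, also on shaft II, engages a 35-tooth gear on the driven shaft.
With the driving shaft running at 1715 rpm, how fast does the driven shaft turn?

gear mesh 80/32 = 2.5 → 1715/2.5 = 686 rpm
gear mesh 35/15 = 2.3333 → 686/2.3333 = 294 rpm

294 rpm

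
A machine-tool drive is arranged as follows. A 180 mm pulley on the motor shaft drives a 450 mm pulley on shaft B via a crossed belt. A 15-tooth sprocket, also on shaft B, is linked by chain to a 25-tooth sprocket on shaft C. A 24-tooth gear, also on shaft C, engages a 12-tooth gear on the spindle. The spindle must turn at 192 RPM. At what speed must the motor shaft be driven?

400 RPM

Overall ratio R = 2.5 × 1.6667 × 0.5 = 2.0833.
Required input speed = output speed × R = 192 × 2.0833 = 400 RPM.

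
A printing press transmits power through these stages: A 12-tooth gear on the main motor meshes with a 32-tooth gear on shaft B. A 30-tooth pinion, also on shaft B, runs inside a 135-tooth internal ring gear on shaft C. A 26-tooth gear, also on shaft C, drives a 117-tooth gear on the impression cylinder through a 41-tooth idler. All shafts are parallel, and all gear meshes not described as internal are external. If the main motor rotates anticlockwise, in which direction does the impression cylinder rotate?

the main motor → shaft B: external mesh, 1 reversal → CW.
shaft B → shaft C: internal mesh, same direction → CW.
shaft C → the impression cylinder: driver → idler → driven is 2 external meshes, 2 reversals → CW.
3 reversals in total — an odd number — so the impression cylinder turns opposite to the main motor.

clockwise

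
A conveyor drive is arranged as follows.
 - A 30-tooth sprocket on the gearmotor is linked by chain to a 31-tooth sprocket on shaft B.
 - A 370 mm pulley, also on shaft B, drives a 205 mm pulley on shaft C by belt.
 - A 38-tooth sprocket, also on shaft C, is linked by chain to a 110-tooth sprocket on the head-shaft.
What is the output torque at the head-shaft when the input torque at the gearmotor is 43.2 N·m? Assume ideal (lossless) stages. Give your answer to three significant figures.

71.6 N·m

After the chain (31/30): 43.2 × 1.0333 = 44.64 N·m
After the belt (205/370): 44.64 × 0.55405 = 24.733 N·m
After the chain (110/38): 24.733 × 2.8947 = 71.595 N·m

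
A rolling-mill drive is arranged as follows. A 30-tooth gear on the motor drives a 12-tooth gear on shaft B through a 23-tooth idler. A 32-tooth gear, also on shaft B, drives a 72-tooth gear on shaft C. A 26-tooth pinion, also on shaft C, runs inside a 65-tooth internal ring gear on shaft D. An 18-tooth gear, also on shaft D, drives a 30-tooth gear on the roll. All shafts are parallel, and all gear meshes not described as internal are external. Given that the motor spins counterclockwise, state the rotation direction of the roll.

counterclockwise

the motor → shaft B: driver → idler → driven is 2 external meshes, 2 reversals → CCW.
shaft B → shaft C: external mesh, 1 reversal → CW.
shaft C → shaft D: internal mesh, same direction → CW.
shaft D → the roll: external mesh, 1 reversal → CCW.
4 reversals in total — an even number — so the roll turns the same way as the motor.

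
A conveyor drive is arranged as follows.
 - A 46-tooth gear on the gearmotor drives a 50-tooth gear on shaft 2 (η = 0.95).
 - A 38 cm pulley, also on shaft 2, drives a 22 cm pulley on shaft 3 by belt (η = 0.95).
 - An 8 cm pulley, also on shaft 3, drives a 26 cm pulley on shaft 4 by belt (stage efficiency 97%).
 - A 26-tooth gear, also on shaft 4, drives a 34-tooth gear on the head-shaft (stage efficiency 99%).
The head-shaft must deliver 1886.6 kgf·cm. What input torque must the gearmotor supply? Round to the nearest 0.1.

Overall ratio R = 1.087 × 0.57895 × 3.25 × 1.3077 = 2.6745; overall efficiency η = 0.95 × 0.95 × 0.97 × 0.99 = 0.8667.
Input torque = output torque / (R × η) = 1886.6 / (2.6745 × 0.8667) = 813.93 kgf·cm.

813.9 kgf·cm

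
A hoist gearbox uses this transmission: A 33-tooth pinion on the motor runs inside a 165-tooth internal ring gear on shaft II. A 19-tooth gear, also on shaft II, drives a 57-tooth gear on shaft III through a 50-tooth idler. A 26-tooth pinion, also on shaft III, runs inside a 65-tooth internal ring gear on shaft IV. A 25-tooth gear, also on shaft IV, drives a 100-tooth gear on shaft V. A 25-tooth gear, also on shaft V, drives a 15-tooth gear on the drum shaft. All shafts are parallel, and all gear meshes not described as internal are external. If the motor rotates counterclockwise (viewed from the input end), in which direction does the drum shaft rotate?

counterclockwise

the motor → shaft II: internal mesh, same direction → CCW.
shaft II → shaft III: driver → idler → driven is 2 external meshes, 2 reversals → CCW.
shaft III → shaft IV: internal mesh, same direction → CCW.
shaft IV → shaft V: external mesh, 1 reversal → CW.
shaft V → the drum shaft: external mesh, 1 reversal → CCW.
4 reversals in total — an even number — so the drum shaft turns the same way as the motor.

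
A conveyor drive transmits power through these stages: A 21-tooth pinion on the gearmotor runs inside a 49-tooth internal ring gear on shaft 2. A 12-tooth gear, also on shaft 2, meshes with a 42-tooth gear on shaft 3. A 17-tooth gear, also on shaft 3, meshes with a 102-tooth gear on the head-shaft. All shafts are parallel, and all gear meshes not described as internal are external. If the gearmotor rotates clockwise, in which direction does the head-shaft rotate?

clockwise

the gearmotor → shaft 2: internal mesh, same direction → CW.
shaft 2 → shaft 3: external mesh, 1 reversal → CCW.
shaft 3 → the head-shaft: external mesh, 1 reversal → CW.
2 reversals in total — an even number — so the head-shaft turns the same way as the gearmotor.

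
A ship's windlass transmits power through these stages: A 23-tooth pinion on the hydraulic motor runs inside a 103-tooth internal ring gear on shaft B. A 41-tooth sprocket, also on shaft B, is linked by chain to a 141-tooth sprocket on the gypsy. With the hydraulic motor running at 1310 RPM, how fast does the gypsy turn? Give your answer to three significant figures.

Internal gear: ratio = 103/23 = 4.4783, so shaft B turns at 1310 / 4.4783 = 292.52 RPM.
Chain: ratio = 141/41 = 3.439, so the gypsy turns at 292.52 / 3.439 = 85.06 RPM.

85.1 RPM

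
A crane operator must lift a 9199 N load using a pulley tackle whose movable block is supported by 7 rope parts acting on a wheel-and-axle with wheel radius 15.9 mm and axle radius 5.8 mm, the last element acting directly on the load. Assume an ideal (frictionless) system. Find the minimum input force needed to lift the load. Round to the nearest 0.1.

479.4 N

Block-and-tackle MA = number of supporting rope parts = 7.
Wheel-and-axle MA = R/r = 15.9/5.8 = 2.7414.
Combined ideal MA = 7 × 2.7414 = 19.19.
Effort = load / MA = 9199 / 19.19 = 479.37 N.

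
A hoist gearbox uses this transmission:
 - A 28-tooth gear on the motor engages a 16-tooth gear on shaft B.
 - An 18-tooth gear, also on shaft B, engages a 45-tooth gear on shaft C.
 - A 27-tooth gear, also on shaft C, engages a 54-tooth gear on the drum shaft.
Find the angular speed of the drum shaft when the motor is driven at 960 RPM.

gear mesh 16/28 = 0.57143 → 960/0.57143 = 1680 RPM
gear mesh 45/18 = 2.5 → 1680/2.5 = 672 RPM
gear mesh 54/27 = 2 → 672/2 = 336 RPM

336 RPM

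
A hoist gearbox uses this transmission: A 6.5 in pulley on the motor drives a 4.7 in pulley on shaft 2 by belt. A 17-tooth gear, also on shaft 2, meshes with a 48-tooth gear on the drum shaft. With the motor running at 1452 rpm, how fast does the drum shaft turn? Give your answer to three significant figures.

711 rpm

belt 4.7/6.5 = 0.72308 → 1452/0.72308 = 2008.1 rpm
gear mesh 48/17 = 2.8235 → 2008.1/2.8235 = 711.2 rpm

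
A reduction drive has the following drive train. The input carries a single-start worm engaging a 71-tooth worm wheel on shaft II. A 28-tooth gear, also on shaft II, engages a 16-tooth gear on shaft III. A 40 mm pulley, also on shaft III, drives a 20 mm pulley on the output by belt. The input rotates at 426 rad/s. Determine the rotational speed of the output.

21 rad/s

Worm: ratio = 71/1 = 71, so shaft II turns at 426 / 71 = 6 rad/s.
Gear mesh: ratio = 16/28 = 0.57143, so shaft III turns at 6 / 0.57143 = 10.5 rad/s.
Belt: ratio = 20/40 = 0.5, so the output turns at 10.5 / 0.5 = 21 rad/s.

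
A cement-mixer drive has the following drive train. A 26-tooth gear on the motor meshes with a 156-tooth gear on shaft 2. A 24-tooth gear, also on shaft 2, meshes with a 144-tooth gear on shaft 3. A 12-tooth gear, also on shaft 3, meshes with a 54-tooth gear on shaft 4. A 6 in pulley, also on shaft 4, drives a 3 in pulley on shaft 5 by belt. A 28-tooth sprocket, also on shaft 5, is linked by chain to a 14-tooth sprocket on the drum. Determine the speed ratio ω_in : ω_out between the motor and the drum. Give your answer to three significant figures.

Each stage contributes driven/driver: gear mesh 156/26 = 6, gear mesh 144/24 = 6, gear mesh 54/12 = 4.5, belt 3/6 = 0.5, chain 14/28 = 0.5.
Overall: 6 × 6 × 4.5 × 0.5 × 0.5 = 40.5.

40.5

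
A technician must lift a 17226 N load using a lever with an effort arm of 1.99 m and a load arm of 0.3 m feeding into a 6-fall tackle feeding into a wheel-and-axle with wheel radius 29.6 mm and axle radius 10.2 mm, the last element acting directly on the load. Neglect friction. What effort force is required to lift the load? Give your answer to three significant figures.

149 N

Lever MA = effort arm / load arm = 1.99/0.3 = 6.6333.
Block-and-tackle MA = number of supporting rope parts = 6.
Wheel-and-axle MA = R/r = 29.6/10.2 = 2.902.
Combined ideal MA = 6.6333 × 6 × 2.902 = 115.5.
Effort = load / MA = 17226 / 115.5 = 149.15 N.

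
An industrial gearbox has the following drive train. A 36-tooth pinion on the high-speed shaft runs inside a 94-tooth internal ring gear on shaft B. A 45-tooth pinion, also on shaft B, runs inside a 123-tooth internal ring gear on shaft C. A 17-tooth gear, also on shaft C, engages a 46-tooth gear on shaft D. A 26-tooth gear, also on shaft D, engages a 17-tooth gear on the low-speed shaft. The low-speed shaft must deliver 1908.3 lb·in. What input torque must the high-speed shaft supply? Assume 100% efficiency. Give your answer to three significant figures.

Overall ratio R = 2.6111 × 2.7333 × 2.7059 × 0.65385 = 12.627.
Input torque = output torque / R = 1908.3 / 12.627 = 151.13 lb·in.

151 lb·in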